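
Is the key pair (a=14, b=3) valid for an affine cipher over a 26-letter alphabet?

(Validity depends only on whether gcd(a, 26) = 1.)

Step 1: Compute gcd(14, 26).
Step 2: gcd(14, 26) = 2.
Since gcd = 2 != 1, 14 shares a common factor with 26, so it cannot be used.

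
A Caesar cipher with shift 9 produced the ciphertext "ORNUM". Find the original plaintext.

Step 1: Reverse the shift by subtracting 9 from each letter position.
  O (position 14) -> position (14-9) mod 26 = 5 -> F
  R (position 17) -> position (17-9) mod 26 = 8 -> I
  N (position 13) -> position (13-9) mod 26 = 4 -> E
  U (position 20) -> position (20-9) mod 26 = 11 -> L
  M (position 12) -> position (12-9) mod 26 = 3 -> D
Decrypted message: FIELD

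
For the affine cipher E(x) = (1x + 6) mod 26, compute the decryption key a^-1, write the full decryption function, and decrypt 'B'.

Step 1: Find a^-1, the modular inverse of 1 mod 26.
Step 2: We need 1 * a^-1 = 1 (mod 26).
Step 3: 1 * 1 = 1 = 0 * 26 + 1, so a^-1 = 1.
Step 4: D(y) = 1(y - 6) mod 26.
Step 5: Apply to 'B' (y = 1): D(1) = 1 * (1 - 6) mod 26 = 1 * -5 mod 26 = 21 -> 'V'.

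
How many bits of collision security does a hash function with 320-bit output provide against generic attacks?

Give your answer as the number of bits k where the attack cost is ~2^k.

Step 1: The hash has a 320-bit output.
Step 2: Collision resistance means it should be infeasible to find any x != y with h(x) = h(y).
By the birthday bound, a generic collision search succeeds after about sqrt(2^320) = 2^(320/2) = 2^160 evaluations.
Step 3: Security level = 160 bits.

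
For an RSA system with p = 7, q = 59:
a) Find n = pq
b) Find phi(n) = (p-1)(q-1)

Step 1: n = p * q = 7 * 59 = 413.
Step 2: phi(n) = (p-1)(q-1) = 6 * 58 = 348.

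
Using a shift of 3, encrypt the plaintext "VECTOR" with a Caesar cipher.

Step 1: For each letter, shift forward by 3 positions (mod 26).
  V (position 21) -> position (21+3) mod 26 = 24 -> Y
  E (position 4) -> position (4+3) mod 26 = 7 -> H
  C (position 2) -> position (2+3) mod 26 = 5 -> F
  T (position 19) -> position (19+3) mod 26 = 22 -> W
  O (position 14) -> position (14+3) mod 26 = 17 -> R
  R (position 17) -> position (17+3) mod 26 = 20 -> U
Result: YHFWRU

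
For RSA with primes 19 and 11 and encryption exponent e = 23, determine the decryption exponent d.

Step 1: n = 19 * 11 = 209.
Step 2: phi(n) = 18 * 10 = 180.
Step 3: Find d such that 23 * d = 1 (mod 180).
Step 4: d = 23^(-1) mod 180 = 47.
Verification: 23 * 47 = 1081 = 6 * 180 + 1.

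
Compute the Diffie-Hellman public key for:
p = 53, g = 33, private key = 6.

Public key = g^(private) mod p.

Step 1: A = g^a mod p = 33^6 mod 53.
  33^1 mod 53 = 33
  33^2 mod 53 = (33 * 33) mod 53 = 29
  33^3 mod 53 = (29 * 33) mod 53 = 3
  33^4 mod 53 = (3 * 33) mod 53 = 46
  33^5 mod 53 = (46 * 33) mod 53 = 34
  33^6 mod 53 = (34 * 33) mod 53 = 9
Result: A = 9.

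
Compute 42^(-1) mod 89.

Step 1: We need x such that 42 * x = 1 (mod 89).
Step 2: Using the extended Euclidean algorithm or trial:
  42 * 53 = 2226 = 25 * 89 + 1.
Step 3: Since 2226 mod 89 = 1, the inverse is x = 53.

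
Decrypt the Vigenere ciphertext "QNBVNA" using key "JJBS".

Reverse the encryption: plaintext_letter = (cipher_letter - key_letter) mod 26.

Step 1: Extend key: JJBSJJ
Step 2: Decrypt each letter (c - k) mod 26:
  Q(16) - J(9) = (16-9) mod 26 = 7 = H
  N(13) - J(9) = (13-9) mod 26 = 4 = E
  B(1) - B(1) = (1-1) mod 26 = 0 = A
  V(21) - S(18) = (21-18) mod 26 = 3 = D
  N(13) - J(9) = (13-9) mod 26 = 4 = E
  A(0) - J(9) = (0-9) mod 26 = 17 = R
Plaintext: HEADER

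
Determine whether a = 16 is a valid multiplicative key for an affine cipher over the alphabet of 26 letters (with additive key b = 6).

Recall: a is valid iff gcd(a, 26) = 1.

Step 1: Compute gcd(16, 26).
Step 2: gcd(16, 26) = 2.
Since gcd = 2 != 1, 16 shares a common factor with 26, so it cannot be used.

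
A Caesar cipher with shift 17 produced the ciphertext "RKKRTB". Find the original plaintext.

Step 1: Reverse the shift by subtracting 17 from each letter position.
  R (position 17) -> position (17-17) mod 26 = 0 -> A
  K (position 10) -> position (10-17) mod 26 = 19 -> T
  K (position 10) -> position (10-17) mod 26 = 19 -> T
  R (position 17) -> position (17-17) mod 26 = 0 -> A
  T (position 19) -> position (19-17) mod 26 = 2 -> C
  B (position 1) -> position (1-17) mod 26 = 10 -> K
Decrypted message: ATTACK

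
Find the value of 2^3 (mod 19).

Step 1: Compute 2^3 mod 19 step by step, reducing modulo 19 at each step.
  2^1 mod 19 = 2
  2^2 mod 19 = (2 * 2) mod 19 = 4
  2^3 mod 19 = (4 * 2) mod 19 = 8
Step 2: Result = 8.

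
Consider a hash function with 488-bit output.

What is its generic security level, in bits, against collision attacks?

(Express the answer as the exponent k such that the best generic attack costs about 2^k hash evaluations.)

Step 1: The hash has a 488-bit output.
Step 2: Collision resistance means it should be infeasible to find any x != y with h(x) = h(y).
By the birthday bound, a generic collision search succeeds after about sqrt(2^488) = 2^(488/2) = 2^244 evaluations.
Step 3: Security level = 244 bits.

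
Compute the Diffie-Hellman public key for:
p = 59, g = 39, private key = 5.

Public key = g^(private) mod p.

Step 1: A = g^a mod p = 39^5 mod 59.
  39^1 mod 59 = 39
  39^2 mod 59 = (39 * 39) mod 59 = 46
  39^3 mod 59 = (46 * 39) mod 59 = 24
  39^4 mod 59 = (24 * 39) mod 59 = 51
  39^5 mod 59 = (51 * 39) mod 59 = 42
Result: A = 42.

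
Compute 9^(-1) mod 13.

Step 1: We need x such that 9 * x = 1 (mod 13).
Step 2: Using the extended Euclidean algorithm or trial:
  9 * 3 = 27 = 2 * 13 + 1.
Step 3: Since 27 mod 13 = 1, the inverse is x = 3.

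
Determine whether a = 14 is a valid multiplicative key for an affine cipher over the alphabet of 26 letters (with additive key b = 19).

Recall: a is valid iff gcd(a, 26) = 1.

Step 1: Compute gcd(14, 26).
Step 2: gcd(14, 26) = 2.
Since gcd = 2 != 1, 14 shares a common factor with 26, so it cannot be used.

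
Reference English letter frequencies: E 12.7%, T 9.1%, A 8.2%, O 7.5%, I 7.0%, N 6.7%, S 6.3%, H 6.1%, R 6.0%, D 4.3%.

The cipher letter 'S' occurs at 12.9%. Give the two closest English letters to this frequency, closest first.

Step 1: Observed frequency of 'S' is 12.9%.
Step 2: Compute distances to each reference frequency and sort:
  E (12.7%): difference = 0.2% <-- BEST
  T (9.1%): difference = 3.8% <-- RUNNER-UP
  A (8.2%): difference = 4.7%
  O (7.5%): difference = 5.4%
  I (7.0%): difference = 5.9%
Step 3: Most likely is 'E' (12.7%, diff 0.2%); second most likely is 'T' (9.1%, diff 3.8%).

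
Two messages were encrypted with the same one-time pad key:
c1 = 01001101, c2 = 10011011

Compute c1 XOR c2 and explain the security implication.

Step 1: c1 XOR c2 = (m1 XOR k) XOR (m2 XOR k).
Step 2: By XOR associativity/commutativity: = m1 XOR m2 XOR k XOR k = m1 XOR m2.
Step 3: 01001101 XOR 10011011 = 11010110 = 214.
Step 4: The key cancels out! An attacker learns m1 XOR m2 = 214, revealing the relationship between plaintexts.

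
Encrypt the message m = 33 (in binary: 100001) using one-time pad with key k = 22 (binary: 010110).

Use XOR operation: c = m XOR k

Step 1: Write out the XOR operation bit by bit:
  Message: 100001
  Key:     010110
  XOR:     110111
Step 2: Convert to decimal: 110111 = 55.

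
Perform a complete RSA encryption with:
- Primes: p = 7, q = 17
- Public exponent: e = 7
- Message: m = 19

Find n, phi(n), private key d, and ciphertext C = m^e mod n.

Step 1: n = 7 * 17 = 119.
Step 2: phi(n) = (7-1)(17-1) = 6 * 16 = 96.
Step 3: Find d = 7^(-1) mod 96 = 55.
  Verify: 7 * 55 = 385 = 1 (mod 96).
Step 4: C = 19^7 mod 119 = 26.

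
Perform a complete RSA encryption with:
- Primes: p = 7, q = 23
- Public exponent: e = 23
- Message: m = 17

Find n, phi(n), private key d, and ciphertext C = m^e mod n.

Step 1: n = 7 * 23 = 161.
Step 2: phi(n) = (7-1)(23-1) = 6 * 22 = 132.
Step 3: Find d = 23^(-1) mod 132 = 23.
  Verify: 23 * 23 = 529 = 1 (mod 132).
Step 4: C = 17^23 mod 161 = 40.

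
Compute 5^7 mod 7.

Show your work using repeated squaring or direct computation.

Step 1: Compute 5^7 mod 7 step by step, reducing modulo 7 at each step.
  5^1 mod 7 = 5
  5^2 mod 7 = (5 * 5) mod 7 = 4
  5^3 mod 7 = (4 * 5) mod 7 = 6
  5^4 mod 7 = (6 * 5) mod 7 = 2
  5^5 mod 7 = (2 * 5) mod 7 = 3
  5^6 mod 7 = (3 * 5) mod 7 = 1
  5^7 mod 7 = (1 * 5) mod 7 = 5
Step 2: Result = 5.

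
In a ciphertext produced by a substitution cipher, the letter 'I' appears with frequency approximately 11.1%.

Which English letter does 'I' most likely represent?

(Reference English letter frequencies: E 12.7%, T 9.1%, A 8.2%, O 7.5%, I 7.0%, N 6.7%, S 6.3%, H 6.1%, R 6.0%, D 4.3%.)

Step 1: The observed frequency is 11.1%.
Step 2: Compare with English frequencies:
  E: 12.7% (difference: 1.6%) <-- closest
  T: 9.1% (difference: 2.0%)
  A: 8.2% (difference: 2.9%)
  O: 7.5% (difference: 3.6%)
  I: 7.0% (difference: 4.1%)
  N: 6.7% (difference: 4.4%)
  S: 6.3% (difference: 4.8%)
  H: 6.1% (difference: 5.0%)
  R: 6.0% (difference: 5.1%)
  D: 4.3% (difference: 6.8%)
Step 3: 'I' most likely represents 'E' (frequency 12.7%).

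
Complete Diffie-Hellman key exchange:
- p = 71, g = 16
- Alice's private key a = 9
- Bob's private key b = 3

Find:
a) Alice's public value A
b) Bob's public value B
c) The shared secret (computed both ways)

Step 1: A = g^a mod p = 16^9 mod 71 = 2.
Step 2: B = g^b mod p = 16^3 mod 71 = 49.
Step 3: Alice computes s = B^a mod p = 49^9 mod 71 = 8.
Step 4: Bob computes s = A^b mod p = 2^3 mod 71 = 8.
Both sides agree: shared secret = 8.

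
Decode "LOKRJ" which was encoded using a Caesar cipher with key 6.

Step 1: Reverse the shift by subtracting 6 from each letter position.
  L (position 11) -> position (11-6) mod 26 = 5 -> F
  O (position 14) -> position (14-6) mod 26 = 8 -> I
  K (position 10) -> position (10-6) mod 26 = 4 -> E
  R (position 17) -> position (17-6) mod 26 = 11 -> L
  J (position 9) -> position (9-6) mod 26 = 3 -> D
Decrypted message: FIELD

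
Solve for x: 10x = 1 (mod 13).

Step 1: We need x such that 10 * x = 1 (mod 13).
Step 2: Using the extended Euclidean algorithm or trial:
  10 * 4 = 40 = 3 * 13 + 1.
Step 3: Since 40 mod 13 = 1, the inverse is x = 4.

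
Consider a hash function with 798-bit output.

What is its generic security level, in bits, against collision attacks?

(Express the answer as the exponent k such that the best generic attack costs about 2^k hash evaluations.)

Step 1: The hash has a 798-bit output.
Step 2: Collision resistance means it should be infeasible to find any x != y with h(x) = h(y).
By the birthday bound, a generic collision search succeeds after about sqrt(2^798) = 2^(798/2) = 2^399 evaluations.
Step 3: Security level = 399 bits.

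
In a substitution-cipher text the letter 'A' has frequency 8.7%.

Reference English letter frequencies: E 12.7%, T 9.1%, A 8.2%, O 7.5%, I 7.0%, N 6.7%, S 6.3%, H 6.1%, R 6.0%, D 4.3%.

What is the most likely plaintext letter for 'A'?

Step 1: The observed frequency is 8.7%.
Step 2: Compare with English frequencies:
  E: 12.7% (difference: 4.0%)
  T: 9.1% (difference: 0.4%) <-- closest
  A: 8.2% (difference: 0.5%)
  O: 7.5% (difference: 1.2%)
  I: 7.0% (difference: 1.7%)
  N: 6.7% (difference: 2.0%)
  S: 6.3% (difference: 2.4%)
  H: 6.1% (difference: 2.6%)
  R: 6.0% (difference: 2.7%)
  D: 4.3% (difference: 4.4%)
Step 3: 'A' most likely represents 'T' (frequency 9.1%).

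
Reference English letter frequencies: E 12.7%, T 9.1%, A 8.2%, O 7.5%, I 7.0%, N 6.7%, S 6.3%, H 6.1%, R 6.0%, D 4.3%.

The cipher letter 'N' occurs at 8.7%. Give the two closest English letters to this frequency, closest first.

Step 1: Observed frequency of 'N' is 8.7%.
Step 2: Compute distances to each reference frequency and sort:
  T (9.1%): difference = 0.4% <-- BEST
  A (8.2%): difference = 0.5% <-- RUNNER-UP
  O (7.5%): difference = 1.2%
  I (7.0%): difference = 1.7%
  N (6.7%): difference = 2.0%
Step 3: Most likely is 'T' (9.1%, diff 0.4%); second most likely is 'A' (8.2%, diff 0.5%).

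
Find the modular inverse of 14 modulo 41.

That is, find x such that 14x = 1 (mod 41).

Step 1: We need x such that 14 * x = 1 (mod 41).
Step 2: Using the extended Euclidean algorithm or trial:
  14 * 3 = 42 = 1 * 41 + 1.
Step 3: Since 42 mod 41 = 1, the inverse is x = 3.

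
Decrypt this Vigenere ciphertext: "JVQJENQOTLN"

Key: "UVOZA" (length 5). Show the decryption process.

Step 1: Key 'UVOZA' has length 5. Extended key: UVOZAUVOZAU
Step 2: Decrypt each position:
  J(9) - U(20) = 15 = P
  V(21) - V(21) = 0 = A
  Q(16) - O(14) = 2 = C
  J(9) - Z(25) = 10 = K
  E(4) - A(0) = 4 = E
  N(13) - U(20) = 19 = T
  Q(16) - V(21) = 21 = V
  O(14) - O(14) = 0 = A
  T(19) - Z(25) = 20 = U
  L(11) - A(0) = 11 = L
  N(13) - U(20) = 19 = T
Plaintext: PACKETVAULT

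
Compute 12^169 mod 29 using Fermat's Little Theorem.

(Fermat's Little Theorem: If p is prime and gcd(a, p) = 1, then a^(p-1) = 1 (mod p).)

Step 1: Since 29 is prime, by Fermat's Little Theorem: 12^28 = 1 (mod 29).
Step 2: Reduce exponent: 169 mod 28 = 1.
Step 3: So 12^169 = 12^1 (mod 29).
Step 4: 12^1 mod 29 = 12.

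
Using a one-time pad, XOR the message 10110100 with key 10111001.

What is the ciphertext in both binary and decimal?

Step 1: Write out the XOR operation bit by bit:
  Message: 10110100
  Key:     10111001
  XOR:     00001101
Step 2: Convert to decimal: 00001101 = 13.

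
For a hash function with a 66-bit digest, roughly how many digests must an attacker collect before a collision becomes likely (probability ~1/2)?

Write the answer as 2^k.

Step 1: The birthday paradox gives collision probability ~50% after sqrt(2^n) = 2^(n/2) hashes.
Step 2: For 66-bit output: 2^(66/2) = 2^33.
Step 3: Approximately 2^33 hash computations needed.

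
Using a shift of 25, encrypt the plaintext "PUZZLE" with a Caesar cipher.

Step 1: For each letter, shift forward by 25 positions (mod 26).
  P (position 15) -> position (15+25) mod 26 = 14 -> O
  U (position 20) -> position (20+25) mod 26 = 19 -> T
  Z (position 25) -> position (25+25) mod 26 = 24 -> Y
  Z (position 25) -> position (25+25) mod 26 = 24 -> Y
  L (position 11) -> position (11+25) mod 26 = 10 -> K
  E (position 4) -> position (4+25) mod 26 = 3 -> D
Result: OTYYKD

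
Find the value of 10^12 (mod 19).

Step 1: Compute 10^12 mod 19 step by step, reducing modulo 19 at each step.
  10^1 mod 19 = 10
  10^2 mod 19 = (10 * 10) mod 19 = 5
  10^3 mod 19 = (5 * 10) mod 19 = 12
  10^4 mod 19 = (12 * 10) mod 19 = 6
  10^5 mod 19 = (6 * 10) mod 19 = 3
  10^6 mod 19 = (3 * 10) mod 19 = 11
  10^7 mod 19 = (11 * 10) mod 19 = 15
  10^8 mod 19 = (15 * 10) mod 19 = 17
  10^9 mod 19 = (17 * 10) mod 19 = 18
  10^10 mod 19 = (18 * 10) mod 19 = 9
  10^11 mod 19 = (9 * 10) mod 19 = 14
  10^12 mod 19 = (14 * 10) mod 19 = 7
Step 2: Result = 7.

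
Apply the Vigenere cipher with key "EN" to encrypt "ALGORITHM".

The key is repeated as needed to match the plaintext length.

Step 1: Repeat key to match plaintext length:
  Plaintext: ALGORITHM
  Key:       ENENENENE
Step 2: Encrypt each letter:
  A(0) + E(4) = (0+4) mod 26 = 4 = E
  L(11) + N(13) = (11+13) mod 26 = 24 = Y
  G(6) + E(4) = (6+4) mod 26 = 10 = K
  O(14) + N(13) = (14+13) mod 26 = 1 = B
  R(17) + E(4) = (17+4) mod 26 = 21 = V
  I(8) + N(13) = (8+13) mod 26 = 21 = V
  T(19) + E(4) = (19+4) mod 26 = 23 = X
  H(7) + N(13) = (7+13) mod 26 = 20 = U
  M(12) + E(4) = (12+4) mod 26 = 16 = Q
Ciphertext: EYKBVVXUQ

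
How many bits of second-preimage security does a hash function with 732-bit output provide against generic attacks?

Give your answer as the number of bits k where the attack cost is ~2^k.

Step 1: The hash has a 732-bit output.
Step 2: Second-preimage resistance means: given a specific input x, it should be infeasible to find a different y with h(y) = h(x).
With a 732-bit output, a generic search for a second preimage costs about 2^732 evaluations (each trial matches the fixed target with probability 2^-732).
Step 3: Security level = 732 bits.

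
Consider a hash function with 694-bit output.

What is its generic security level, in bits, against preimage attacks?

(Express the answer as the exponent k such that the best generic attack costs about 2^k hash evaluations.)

Step 1: The hash has a 694-bit output.
Step 2: Preimage resistance means: given a digest h(x), it should be infeasible to find any input that hashes to it.
With a 694-bit output there are 2^694 possible digests, so a generic brute-force preimage search costs about 2^694 evaluations.
Step 3: Security level = 694 bits.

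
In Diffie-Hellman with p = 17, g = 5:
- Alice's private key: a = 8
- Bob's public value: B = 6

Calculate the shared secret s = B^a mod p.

Step 1: s = B^a mod p = 6^8 mod 17.
  6^1 mod 17 = 6
  6^2 mod 17 = (6 * 6) mod 17 = 2
  6^3 mod 17 = (2 * 6) mod 17 = 12
  6^4 mod 17 = (12 * 6) mod 17 = 4
  6^5 mod 17 = (4 * 6) mod 17 = 7
  6^6 mod 17 = (7 * 6) mod 17 = 8
  6^7 mod 17 = (8 * 6) mod 17 = 14
  6^8 mod 17 = (14 * 6) mod 17 = 16
Result: shared secret = 16.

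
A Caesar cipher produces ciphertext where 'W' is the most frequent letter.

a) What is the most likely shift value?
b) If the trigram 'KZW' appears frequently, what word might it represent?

Step 1: In English, 'E' is the most frequent letter (12.7%).
Step 2: The most frequent ciphertext letter is 'W' (position 22).
Step 3: Shift = (22 - 4) mod 26 = 18.
Step 4: Decrypt 'KZW' by shifting back 18:
  K -> S
  Z -> H
  W -> E
Step 5: 'KZW' decrypts to 'SHE'.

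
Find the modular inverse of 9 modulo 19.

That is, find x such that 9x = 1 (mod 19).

Step 1: We need x such that 9 * x = 1 (mod 19).
Step 2: Using the extended Euclidean algorithm or trial:
  9 * 17 = 153 = 8 * 19 + 1.
Step 3: Since 153 mod 19 = 1, the inverse is x = 17.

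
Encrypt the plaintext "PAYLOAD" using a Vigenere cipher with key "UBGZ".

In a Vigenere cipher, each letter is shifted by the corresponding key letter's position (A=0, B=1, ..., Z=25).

Step 1: Repeat key to match plaintext length:
  Plaintext: PAYLOAD
  Key:       UBGZUBG
Step 2: Encrypt each letter:
  P(15) + U(20) = (15+20) mod 26 = 9 = J
  A(0) + B(1) = (0+1) mod 26 = 1 = B
  Y(24) + G(6) = (24+6) mod 26 = 4 = E
  L(11) + Z(25) = (11+25) mod 26 = 10 = K
  O(14) + U(20) = (14+20) mod 26 = 8 = I
  A(0) + B(1) = (0+1) mod 26 = 1 = B
  D(3) + G(6) = (3+6) mod 26 = 9 = J
Ciphertext: JBEKIBJ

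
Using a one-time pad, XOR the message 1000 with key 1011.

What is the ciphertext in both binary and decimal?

Step 1: Write out the XOR operation bit by bit:
  Message: 1000
  Key:     1011
  XOR:     0011
Step 2: Convert to decimal: 0011 = 3.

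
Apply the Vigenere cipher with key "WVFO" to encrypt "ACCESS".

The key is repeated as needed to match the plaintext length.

Step 1: Repeat key to match plaintext length:
  Plaintext: ACCESS
  Key:       WVFOWV
Step 2: Encrypt each letter:
  A(0) + W(22) = (0+22) mod 26 = 22 = W
  C(2) + V(21) = (2+21) mod 26 = 23 = X
  C(2) + F(5) = (2+5) mod 26 = 7 = H
  E(4) + O(14) = (4+14) mod 26 = 18 = S
  S(18) + W(22) = (18+22) mod 26 = 14 = O
  S(18) + V(21) = (18+21) mod 26 = 13 = N
Ciphertext: WXHSON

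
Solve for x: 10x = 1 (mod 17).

Step 1: We need x such that 10 * x = 1 (mod 17).
Step 2: Using the extended Euclidean algorithm or trial:
  10 * 12 = 120 = 7 * 17 + 1.
Step 3: Since 120 mod 17 = 1, the inverse is x = 12.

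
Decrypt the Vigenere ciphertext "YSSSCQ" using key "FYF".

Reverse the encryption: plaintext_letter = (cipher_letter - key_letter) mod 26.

Step 1: Extend key: FYFFYF
Step 2: Decrypt each letter (c - k) mod 26:
  Y(24) - F(5) = (24-5) mod 26 = 19 = T
  S(18) - Y(24) = (18-24) mod 26 = 20 = U
  S(18) - F(5) = (18-5) mod 26 = 13 = N
  S(18) - F(5) = (18-5) mod 26 = 13 = N
  C(2) - Y(24) = (2-24) mod 26 = 4 = E
  Q(16) - F(5) = (16-5) mod 26 = 11 = L
Plaintext: TUNNEL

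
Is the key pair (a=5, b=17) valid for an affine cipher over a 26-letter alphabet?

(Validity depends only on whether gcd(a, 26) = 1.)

Step 1: Compute gcd(5, 26).
Step 2: gcd(5, 26) = 1.
Since gcd = 1, 5 is coprime with 26, so it is a valid key.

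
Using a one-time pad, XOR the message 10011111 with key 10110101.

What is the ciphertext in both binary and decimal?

Step 1: Write out the XOR operation bit by bit:
  Message: 10011111
  Key:     10110101
  XOR:     00101010
Step 2: Convert to decimal: 00101010 = 42.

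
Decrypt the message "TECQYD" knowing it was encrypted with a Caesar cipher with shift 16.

Step 1: Reverse the shift by subtracting 16 from each letter position.
  T (position 19) -> position (19-16) mod 26 = 3 -> D
  E (position 4) -> position (4-16) mod 26 = 14 -> O
  C (position 2) -> position (2-16) mod 26 = 12 -> M
  Q (position 16) -> position (16-16) mod 26 = 0 -> A
  Y (position 24) -> position (24-16) mod 26 = 8 -> I
  D (position 3) -> position (3-16) mod 26 = 13 -> N
Decrypted message: DOMAIN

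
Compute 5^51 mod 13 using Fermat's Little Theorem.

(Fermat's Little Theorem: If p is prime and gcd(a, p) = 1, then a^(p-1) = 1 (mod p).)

Step 1: Since 13 is prime, by Fermat's Little Theorem: 5^12 = 1 (mod 13).
Step 2: Reduce exponent: 51 mod 12 = 3.
Step 3: So 5^51 = 5^3 (mod 13).
Step 4: 5^3 mod 13 = 8.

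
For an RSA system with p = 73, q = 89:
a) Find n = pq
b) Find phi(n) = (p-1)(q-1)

Step 1: n = p * q = 73 * 89 = 6497.
Step 2: phi(n) = (p-1)(q-1) = 72 * 88 = 6336.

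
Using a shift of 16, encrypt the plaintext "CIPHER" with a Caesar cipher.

Step 1: For each letter, shift forward by 16 positions (mod 26).
  C (position 2) -> position (2+16) mod 26 = 18 -> S
  I (position 8) -> position (8+16) mod 26 = 24 -> Y
  P (position 15) -> position (15+16) mod 26 = 5 -> F
  H (position 7) -> position (7+16) mod 26 = 23 -> X
  E (position 4) -> position (4+16) mod 26 = 20 -> U
  R (position 17) -> position (17+16) mod 26 = 7 -> H
Result: SYFXUH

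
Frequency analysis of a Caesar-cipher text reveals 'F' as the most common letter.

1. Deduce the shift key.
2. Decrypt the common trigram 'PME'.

Step 1: In English, 'E' is the most frequent letter (12.7%).
Step 2: The most frequent ciphertext letter is 'F' (position 5).
Step 3: Shift = (5 - 4) mod 26 = 1.
Step 4: Decrypt 'PME' by shifting back 1:
  P -> O
  M -> L
  E -> D
Step 5: 'PME' decrypts to 'OLD'.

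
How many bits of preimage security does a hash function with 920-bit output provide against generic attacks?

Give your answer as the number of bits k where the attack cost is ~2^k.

Step 1: The hash has a 920-bit output.
Step 2: Preimage resistance means: given a digest h(x), it should be infeasible to find any input that hashes to it.
With a 920-bit output there are 2^920 possible digests, so a generic brute-force preimage search costs about 2^920 evaluations.
Step 3: Security level = 920 bits.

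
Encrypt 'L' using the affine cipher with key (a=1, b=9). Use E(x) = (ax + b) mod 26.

Step 1: Convert 'L' to number: x = 11.
Step 2: E(11) = (1 * 11 + 9) mod 26 = 20 mod 26 = 20.
Step 3: Convert 20 back to letter: U.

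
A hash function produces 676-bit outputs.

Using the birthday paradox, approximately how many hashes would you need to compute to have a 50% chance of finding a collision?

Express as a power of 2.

Step 1: The birthday paradox gives collision probability ~50% after sqrt(2^n) = 2^(n/2) hashes.
Step 2: For 676-bit output: 2^(676/2) = 2^338.
Step 3: Approximately 2^338 hash computations needed.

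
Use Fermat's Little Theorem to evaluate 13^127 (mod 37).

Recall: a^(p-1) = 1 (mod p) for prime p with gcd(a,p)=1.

Step 1: Since 37 is prime, by Fermat's Little Theorem: 13^36 = 1 (mod 37).
Step 2: Reduce exponent: 127 mod 36 = 19.
Step 3: So 13^127 = 13^19 (mod 37).
Step 4: 13^19 mod 37 = 24.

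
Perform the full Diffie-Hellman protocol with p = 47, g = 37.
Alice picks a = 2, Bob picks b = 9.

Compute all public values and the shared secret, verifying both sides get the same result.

Step 1: A = g^a mod p = 37^2 mod 47 = 6.
Step 2: B = g^b mod p = 37^9 mod 47 = 12.
Step 3: Alice computes s = B^a mod p = 12^2 mod 47 = 3.
Step 4: Bob computes s = A^b mod p = 6^9 mod 47 = 3.
Both sides agree: shared secret = 3.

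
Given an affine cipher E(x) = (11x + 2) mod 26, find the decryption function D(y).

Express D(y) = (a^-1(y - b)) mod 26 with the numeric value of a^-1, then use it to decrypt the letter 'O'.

Step 1: Find a^-1, the modular inverse of 11 mod 26.
Step 2: We need 11 * a^-1 = 1 (mod 26).
Step 3: 11 * 19 = 209 = 8 * 26 + 1, so a^-1 = 19.
Step 4: D(y) = 19(y - 2) mod 26.
Step 5: Apply to 'O' (y = 14): D(14) = 19 * (14 - 2) mod 26 = 19 * 12 mod 26 = 20 -> 'U'.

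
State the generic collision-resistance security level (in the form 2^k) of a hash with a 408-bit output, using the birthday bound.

Step 1: The birthday paradox gives collision probability ~50% after sqrt(2^n) = 2^(n/2) hashes.
Step 2: For 408-bit output: 2^(408/2) = 2^204.
Step 3: Approximately 2^204 hash computations needed.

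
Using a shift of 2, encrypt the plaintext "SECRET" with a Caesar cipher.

Step 1: For each letter, shift forward by 2 positions (mod 26).
  S (position 18) -> position (18+2) mod 26 = 20 -> U
  E (position 4) -> position (4+2) mod 26 = 6 -> G
  C (position 2) -> position (2+2) mod 26 = 4 -> E
  R (position 17) -> position (17+2) mod 26 = 19 -> T
  E (position 4) -> position (4+2) mod 26 = 6 -> G
  T (position 19) -> position (19+2) mod 26 = 21 -> V
Result: UGETGV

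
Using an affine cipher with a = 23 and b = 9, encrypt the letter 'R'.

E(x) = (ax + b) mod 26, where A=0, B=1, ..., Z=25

Step 1: Convert 'R' to number: x = 17.
Step 2: E(17) = (23 * 17 + 9) mod 26 = 400 mod 26 = 10.
Step 3: Convert 10 back to letter: K.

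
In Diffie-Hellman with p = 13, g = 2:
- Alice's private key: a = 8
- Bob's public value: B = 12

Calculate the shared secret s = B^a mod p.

Step 1: s = B^a mod p = 12^8 mod 13.
  12^1 mod 13 = 12
  12^2 mod 13 = (12 * 12) mod 13 = 1
  12^3 mod 13 = (1 * 12) mod 13 = 12
  12^4 mod 13 = (12 * 12) mod 13 = 1
  12^5 mod 13 = (1 * 12) mod 13 = 12
  12^6 mod 13 = (12 * 12) mod 13 = 1
  12^7 mod 13 = (1 * 12) mod 13 = 12
  12^8 mod 13 = (12 * 12) mod 13 = 1
Result: shared secret = 1.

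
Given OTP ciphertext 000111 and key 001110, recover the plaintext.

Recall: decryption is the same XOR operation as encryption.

Step 1: XOR ciphertext with key:
  Ciphertext: 000111
  Key:        001110
  XOR:        001001
Step 2: Plaintext = 001001 = 9 in decimal.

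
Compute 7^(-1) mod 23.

Step 1: We need x such that 7 * x = 1 (mod 23).
Step 2: Using the extended Euclidean algorithm or trial:
  7 * 10 = 70 = 3 * 23 + 1.
Step 3: Since 70 mod 23 = 1, the inverse is x = 10.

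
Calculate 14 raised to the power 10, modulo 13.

Step 1: Compute 14^10 mod 13 step by step, reducing modulo 13 at each step.
  14^1 mod 13 = 1
  14^2 mod 13 = (1 * 14) mod 13 = 1
  14^3 mod 13 = (1 * 14) mod 13 = 1
  14^4 mod 13 = (1 * 14) mod 13 = 1
  14^5 mod 13 = (1 * 14) mod 13 = 1
  14^6 mod 13 = (1 * 14) mod 13 = 1
  14^7 mod 13 = (1 * 14) mod 13 = 1
  14^8 mod 13 = (1 * 14) mod 13 = 1
  14^9 mod 13 = (1 * 14) mod 13 = 1
  14^10 mod 13 = (1 * 14) mod 13 = 1
Step 2: Result = 1.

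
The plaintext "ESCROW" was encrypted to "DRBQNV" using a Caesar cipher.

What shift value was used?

Step 1: Compare first letters: E (position 4) -> D (position 3).
Step 2: Shift = (3 - 4) mod 26 = 25.
The shift value is 25.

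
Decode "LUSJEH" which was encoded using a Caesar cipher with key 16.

Step 1: Reverse the shift by subtracting 16 from each letter position.
  L (position 11) -> position (11-16) mod 26 = 21 -> V
  U (position 20) -> position (20-16) mod 26 = 4 -> E
  S (position 18) -> position (18-16) mod 26 = 2 -> C
  J (position 9) -> position (9-16) mod 26 = 19 -> T
  E (position 4) -> position (4-16) mod 26 = 14 -> O
  H (position 7) -> position (7-16) mod 26 = 17 -> R
Decrypted message: VECTOR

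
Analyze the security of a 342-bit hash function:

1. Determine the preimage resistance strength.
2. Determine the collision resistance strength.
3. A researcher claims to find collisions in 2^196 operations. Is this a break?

Step 1: Preimage resistance requires brute-force of 2^342 operations.
Step 2: Collision resistance (birthday bound) = 2^(342/2) = 2^171.
Step 3: The claimed attack costs 2^196 operations.
Step 4: Since 2^196 >= 2^171, the claimed attack is no faster than the generic birthday attack, so this does not break collision resistance.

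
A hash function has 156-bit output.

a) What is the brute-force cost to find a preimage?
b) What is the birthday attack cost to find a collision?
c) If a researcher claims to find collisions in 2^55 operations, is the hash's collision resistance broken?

Step 1: Preimage resistance requires brute-force of 2^156 operations.
Step 2: Collision resistance (birthday bound) = 2^(156/2) = 2^78.
Step 3: The claimed attack costs 2^55 operations.
Step 4: Since 2^55 < 2^78, the claimed attack beats the generic birthday bound, so collision resistance is broken.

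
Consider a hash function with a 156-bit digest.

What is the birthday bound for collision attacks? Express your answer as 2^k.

Step 1: The birthday paradox gives collision probability ~50% after sqrt(2^n) = 2^(n/2) hashes.
Step 2: For 156-bit output: 2^(156/2) = 2^78.
Step 3: Approximately 2^78 hash computations needed.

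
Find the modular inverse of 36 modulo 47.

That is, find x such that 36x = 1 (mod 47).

Step 1: We need x such that 36 * x = 1 (mod 47).
Step 2: Using the extended Euclidean algorithm or trial:
  36 * 17 = 612 = 13 * 47 + 1.
Step 3: Since 612 mod 47 = 1, the inverse is x = 17.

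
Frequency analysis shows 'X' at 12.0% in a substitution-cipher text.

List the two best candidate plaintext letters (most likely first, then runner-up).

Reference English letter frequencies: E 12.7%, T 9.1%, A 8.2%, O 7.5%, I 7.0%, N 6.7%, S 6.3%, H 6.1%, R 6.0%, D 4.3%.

Step 1: Observed frequency of 'X' is 12.0%.
Step 2: Compute distances to each reference frequency and sort:
  E (12.7%): difference = 0.7% <-- BEST
  T (9.1%): difference = 2.9% <-- RUNNER-UP
  A (8.2%): difference = 3.8%
  O (7.5%): difference = 4.5%
  I (7.0%): difference = 5.0%
Step 3: Most likely is 'E' (12.7%, diff 0.7%); second most likely is 'T' (9.1%, diff 2.9%).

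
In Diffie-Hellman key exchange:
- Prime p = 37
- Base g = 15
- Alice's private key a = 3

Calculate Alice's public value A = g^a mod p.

Step 1: A = g^a mod p = 15^3 mod 37.
  15^1 mod 37 = 15
  15^2 mod 37 = (15 * 15) mod 37 = 3
  15^3 mod 37 = (3 * 15) mod 37 = 8
Result: A = 8.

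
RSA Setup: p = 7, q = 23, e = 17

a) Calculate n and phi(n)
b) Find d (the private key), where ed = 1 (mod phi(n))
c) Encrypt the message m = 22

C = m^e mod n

Step 1: n = 7 * 23 = 161.
Step 2: phi(n) = (7-1)(23-1) = 6 * 22 = 132.
Step 3: Find d = 17^(-1) mod 132 = 101.
  Verify: 17 * 101 = 1717 = 1 (mod 132).
Step 4: C = 22^17 mod 161 = 22.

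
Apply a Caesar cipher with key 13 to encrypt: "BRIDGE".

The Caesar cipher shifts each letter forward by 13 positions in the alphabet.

Step 1: For each letter, shift forward by 13 positions (mod 26).
  B (position 1) -> position (1+13) mod 26 = 14 -> O
  R (position 17) -> position (17+13) mod 26 = 4 -> E
  I (position 8) -> position (8+13) mod 26 = 21 -> V
  D (position 3) -> position (3+13) mod 26 = 16 -> Q
  G (position 6) -> position (6+13) mod 26 = 19 -> T
  E (position 4) -> position (4+13) mod 26 = 17 -> R
Result: OEVQTR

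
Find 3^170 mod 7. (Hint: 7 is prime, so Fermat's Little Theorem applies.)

Step 1: Since 7 is prime, by Fermat's Little Theorem: 3^6 = 1 (mod 7).
Step 2: Reduce exponent: 170 mod 6 = 2.
Step 3: So 3^170 = 3^2 (mod 7).
Step 4: 3^2 mod 7 = 2.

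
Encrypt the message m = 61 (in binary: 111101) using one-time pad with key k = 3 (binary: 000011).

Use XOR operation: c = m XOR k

Step 1: Write out the XOR operation bit by bit:
  Message: 111101
  Key:     000011
  XOR:     111110
Step 2: Convert to decimal: 111110 = 62.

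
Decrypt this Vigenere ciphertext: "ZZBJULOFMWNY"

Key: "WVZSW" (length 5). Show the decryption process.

Step 1: Key 'WVZSW' has length 5. Extended key: WVZSWWVZSWWV
Step 2: Decrypt each position:
  Z(25) - W(22) = 3 = D
  Z(25) - V(21) = 4 = E
  B(1) - Z(25) = 2 = C
  J(9) - S(18) = 17 = R
  U(20) - W(22) = 24 = Y
  L(11) - W(22) = 15 = P
  O(14) - V(21) = 19 = T
  F(5) - Z(25) = 6 = G
  M(12) - S(18) = 20 = U
  W(22) - W(22) = 0 = A
  N(13) - W(22) = 17 = R
  Y(24) - V(21) = 3 = D
Plaintext: DECRYPTGUARD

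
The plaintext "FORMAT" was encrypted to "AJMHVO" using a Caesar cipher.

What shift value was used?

Step 1: Compare first letters: F (position 5) -> A (position 0).
Step 2: Shift = (0 - 5) mod 26 = 21.
The shift value is 21.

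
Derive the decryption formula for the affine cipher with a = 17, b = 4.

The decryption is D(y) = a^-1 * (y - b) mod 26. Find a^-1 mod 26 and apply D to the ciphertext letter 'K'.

Step 1: Find a^-1, the modular inverse of 17 mod 26.
Step 2: We need 17 * a^-1 = 1 (mod 26).
Step 3: 17 * 23 = 391 = 15 * 26 + 1, so a^-1 = 23.
Step 4: D(y) = 23(y - 4) mod 26.
Step 5: Apply to 'K' (y = 10): D(10) = 23 * (10 - 4) mod 26 = 23 * 6 mod 26 = 8 -> 'I'.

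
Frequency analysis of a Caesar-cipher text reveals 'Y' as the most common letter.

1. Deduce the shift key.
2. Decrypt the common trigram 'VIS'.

Step 1: In English, 'E' is the most frequent letter (12.7%).
Step 2: The most frequent ciphertext letter is 'Y' (position 24).
Step 3: Shift = (24 - 4) mod 26 = 20.
Step 4: Decrypt 'VIS' by shifting back 20:
  V -> B
  I -> O
  S -> Y
Step 5: 'VIS' decrypts to 'BOY'.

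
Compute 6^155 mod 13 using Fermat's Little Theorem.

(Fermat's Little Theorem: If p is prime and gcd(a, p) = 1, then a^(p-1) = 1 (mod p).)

Step 1: Since 13 is prime, by Fermat's Little Theorem: 6^12 = 1 (mod 13).
Step 2: Reduce exponent: 155 mod 12 = 11.
Step 3: So 6^155 = 6^11 (mod 13).
Step 4: 6^11 mod 13 = 11.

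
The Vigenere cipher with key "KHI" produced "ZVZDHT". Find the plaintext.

Step 1: Extend key: KHIKHI
Step 2: Decrypt each letter (c - k) mod 26:
  Z(25) - K(10) = (25-10) mod 26 = 15 = P
  V(21) - H(7) = (21-7) mod 26 = 14 = O
  Z(25) - I(8) = (25-8) mod 26 = 17 = R
  D(3) - K(10) = (3-10) mod 26 = 19 = T
  H(7) - H(7) = (7-7) mod 26 = 0 = A
  T(19) - I(8) = (19-8) mod 26 = 11 = L
Plaintext: PORTAL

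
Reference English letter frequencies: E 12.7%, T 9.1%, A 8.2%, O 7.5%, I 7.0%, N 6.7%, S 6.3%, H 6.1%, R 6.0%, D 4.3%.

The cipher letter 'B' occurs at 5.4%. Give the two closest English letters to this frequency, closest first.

Step 1: Observed frequency of 'B' is 5.4%.
Step 2: Compute distances to each reference frequency and sort:
  R (6.0%): difference = 0.6% <-- BEST
  H (6.1%): difference = 0.7% <-- RUNNER-UP
  S (6.3%): difference = 0.9%
  D (4.3%): difference = 1.1%
  N (6.7%): difference = 1.3%
Step 3: Most likely is 'R' (6.0%, diff 0.6%); second most likely is 'H' (6.1%, diff 0.7%).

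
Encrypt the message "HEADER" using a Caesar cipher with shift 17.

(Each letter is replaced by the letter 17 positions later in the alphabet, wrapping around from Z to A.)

Step 1: For each letter, shift forward by 17 positions (mod 26).
  H (position 7) -> position (7+17) mod 26 = 24 -> Y
  E (position 4) -> position (4+17) mod 26 = 21 -> V
  A (position 0) -> position (0+17) mod 26 = 17 -> R
  D (position 3) -> position (3+17) mod 26 = 20 -> U
  E (position 4) -> position (4+17) mod 26 = 21 -> V
  R (position 17) -> position (17+17) mod 26 = 8 -> I
Result: YVRUVI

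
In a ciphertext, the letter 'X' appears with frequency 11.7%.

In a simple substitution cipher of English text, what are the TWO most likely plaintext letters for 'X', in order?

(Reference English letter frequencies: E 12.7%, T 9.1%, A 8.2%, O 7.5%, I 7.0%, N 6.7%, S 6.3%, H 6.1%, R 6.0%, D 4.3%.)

Step 1: Observed frequency of 'X' is 11.7%.
Step 2: Compute distances to each reference frequency and sort:
  E (12.7%): difference = 1.0% <-- BEST
  T (9.1%): difference = 2.6% <-- RUNNER-UP
  A (8.2%): difference = 3.5%
  O (7.5%): difference = 4.2%
  I (7.0%): difference = 4.7%
Step 3: Most likely is 'E' (12.7%, diff 1.0%); second most likely is 'T' (9.1%, diff 2.6%).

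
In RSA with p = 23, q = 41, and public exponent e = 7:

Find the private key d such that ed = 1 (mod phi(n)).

Step 1: n = 23 * 41 = 943.
Step 2: phi(n) = 22 * 40 = 880.
Step 3: Find d such that 7 * d = 1 (mod 880).
Step 4: d = 7^(-1) mod 880 = 503.
Verification: 7 * 503 = 3521 = 4 * 880 + 1.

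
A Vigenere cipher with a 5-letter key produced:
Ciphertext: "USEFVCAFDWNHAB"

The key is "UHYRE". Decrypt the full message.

Step 1: Key 'UHYRE' has length 5. Extended key: UHYREUHYREUHYR
Step 2: Decrypt each position:
  U(20) - U(20) = 0 = A
  S(18) - H(7) = 11 = L
  E(4) - Y(24) = 6 = G
  F(5) - R(17) = 14 = O
  V(21) - E(4) = 17 = R
  C(2) - U(20) = 8 = I
  A(0) - H(7) = 19 = T
  F(5) - Y(24) = 7 = H
  D(3) - R(17) = 12 = M
  W(22) - E(4) = 18 = S
  N(13) - U(20) = 19 = T
  H(7) - H(7) = 0 = A
  A(0) - Y(24) = 2 = C
  B(1) - R(17) = 10 = K
Plaintext: ALGORITHMSTACK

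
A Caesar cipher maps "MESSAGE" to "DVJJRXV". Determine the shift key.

Step 1: Compare first letters: M (position 12) -> D (position 3).
Step 2: Shift = (3 - 12) mod 26 = 17.
The shift value is 17.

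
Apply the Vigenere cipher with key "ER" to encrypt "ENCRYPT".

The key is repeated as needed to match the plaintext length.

Step 1: Repeat key to match plaintext length:
  Plaintext: ENCRYPT
  Key:       ERERERE
Step 2: Encrypt each letter:
  E(4) + E(4) = (4+4) mod 26 = 8 = I
  N(13) + R(17) = (13+17) mod 26 = 4 = E
  C(2) + E(4) = (2+4) mod 26 = 6 = G
  R(17) + R(17) = (17+17) mod 26 = 8 = I
  Y(24) + E(4) = (24+4) mod 26 = 2 = C
  P(15) + R(17) = (15+17) mod 26 = 6 = G
  T(19) + E(4) = (19+4) mod 26 = 23 = X
Ciphertext: IEGICGX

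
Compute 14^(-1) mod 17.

Step 1: We need x such that 14 * x = 1 (mod 17).
Step 2: Using the extended Euclidean algorithm or trial:
  14 * 11 = 154 = 9 * 17 + 1.
Step 3: Since 154 mod 17 = 1, the inverse is x = 11.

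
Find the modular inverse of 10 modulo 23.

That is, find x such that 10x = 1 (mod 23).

Step 1: We need x such that 10 * x = 1 (mod 23).
Step 2: Using the extended Euclidean algorithm or trial:
  10 * 7 = 70 = 3 * 23 + 1.
Step 3: Since 70 mod 23 = 1, the inverse is x = 7.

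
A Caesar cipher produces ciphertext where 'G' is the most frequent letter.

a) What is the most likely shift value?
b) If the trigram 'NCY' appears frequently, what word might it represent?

Step 1: In English, 'E' is the most frequent letter (12.7%).
Step 2: The most frequent ciphertext letter is 'G' (position 6).
Step 3: Shift = (6 - 4) mod 26 = 2.
Step 4: Decrypt 'NCY' by shifting back 2:
  N -> L
  C -> A
  Y -> W
Step 5: 'NCY' decrypts to 'LAW'.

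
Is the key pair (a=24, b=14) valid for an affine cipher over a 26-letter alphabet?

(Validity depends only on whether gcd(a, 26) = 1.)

Step 1: Compute gcd(24, 26).
Step 2: gcd(24, 26) = 2.
Since gcd = 2 != 1, 24 shares a common factor with 26, so it cannot be used.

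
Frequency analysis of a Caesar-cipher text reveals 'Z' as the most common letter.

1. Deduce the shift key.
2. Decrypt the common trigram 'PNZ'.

Step 1: In English, 'E' is the most frequent letter (12.7%).
Step 2: The most frequent ciphertext letter is 'Z' (position 25).
Step 3: Shift = (25 - 4) mod 26 = 21.
Step 4: Decrypt 'PNZ' by shifting back 21:
  P -> U
  N -> S
  Z -> E
Step 5: 'PNZ' decrypts to 'USE'.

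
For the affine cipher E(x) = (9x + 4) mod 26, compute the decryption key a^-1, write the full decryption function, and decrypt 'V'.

Step 1: Find a^-1, the modular inverse of 9 mod 26.
Step 2: We need 9 * a^-1 = 1 (mod 26).
Step 3: 9 * 3 = 27 = 1 * 26 + 1, so a^-1 = 3.
Step 4: D(y) = 3(y - 4) mod 26.
Step 5: Apply to 'V' (y = 21): D(21) = 3 * (21 - 4) mod 26 = 3 * 17 mod 26 = 25 -> 'Z'.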